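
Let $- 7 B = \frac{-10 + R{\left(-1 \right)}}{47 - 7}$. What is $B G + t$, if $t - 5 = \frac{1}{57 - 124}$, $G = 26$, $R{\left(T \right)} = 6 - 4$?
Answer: $\frac{13432}{2345} \approx 5.7279$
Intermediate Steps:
$R{\left(T \right)} = 2$ ($R{\left(T \right)} = 6 - 4 = 2$)
$t = \frac{334}{67}$ ($t = 5 + \frac{1}{57 - 124} = 5 + \frac{1}{-67} = 5 - \frac{1}{67} = \frac{334}{67} \approx 4.9851$)
$B = \frac{1}{35}$ ($B = - \frac{\left(-10 + 2\right) \frac{1}{47 - 7}}{7} = - \frac{\left(-8\right) \frac{1}{40}}{7} = \left(- \frac{1}{7}\right) \left(- \frac{1}{5}\right) = \frac{1}{35} \approx 0.028571$)
$B G + t = \frac{1}{35} \cdot 26 + \frac{334}{67} = \frac{26}{35} + \frac{334}{67} = \frac{13432}{2345}$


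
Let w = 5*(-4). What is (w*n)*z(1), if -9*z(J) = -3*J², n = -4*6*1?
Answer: 160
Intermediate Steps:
n = -24 (n = -24*1 = -24)
z(J) = J²/3 (z(J) = -(-1)*J²/3 = J²/3)
w = -20
(w*n)*z(1) = (-20*(-24))*((⅓)*1²) = 480*((⅓)*1) = 480*(⅓) = 160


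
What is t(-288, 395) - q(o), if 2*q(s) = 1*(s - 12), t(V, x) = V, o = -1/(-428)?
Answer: -241393/856 ≈ -282.00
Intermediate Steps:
o = 1/428 (o = -1*(-1/428) = 1/428 ≈ 0.0023364)
q(s) = -6 + s/2 (q(s) = (1*(s - 12))/2 = (1*(-12 + s))/2 = (-12 + s)/2 = -6 + s/2)
t(-288, 395) - q(o) = -288 - (-6 + (½)*(1/428)) = -288 - (-6 + 1/856) = -288 - 1*(-5135/856) = -288 + 5135/856 = -241393/856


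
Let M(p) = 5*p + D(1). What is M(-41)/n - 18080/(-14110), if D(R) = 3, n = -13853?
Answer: 25331246/19546583 ≈ 1.2959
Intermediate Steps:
M(p) = 3 + 5*p (M(p) = 5*p + 3 = 3 + 5*p)
M(-41)/n - 18080/(-14110) = (3 + 5*(-41))/(-13853) - 18080/(-14110) = (3 - 205)*(-1/13853) - 18080*(-1/14110) = -202*(-1/13853) + 1808/1411 = 202/13853 + 1808/1411 = 25331246/19546583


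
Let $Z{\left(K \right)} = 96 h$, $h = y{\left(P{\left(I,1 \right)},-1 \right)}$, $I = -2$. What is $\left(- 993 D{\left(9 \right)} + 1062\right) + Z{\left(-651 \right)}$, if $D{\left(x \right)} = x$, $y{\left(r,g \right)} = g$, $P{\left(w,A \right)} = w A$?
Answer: $-7971$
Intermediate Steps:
$P{\left(w,A \right)} = A w$
$h = -1$
$Z{\left(K \right)} = -96$ ($Z{\left(K \right)} = 96 \left(-1\right) = -96$)
$\left(- 993 D{\left(9 \right)} + 1062\right) + Z{\left(-651 \right)} = \left(\left(-993\right) 9 + 1062\right) - 96 = \left(-8937 + 1062\right) - 96 = -7875 - 96 = -7971$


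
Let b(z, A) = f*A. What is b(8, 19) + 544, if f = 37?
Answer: 1247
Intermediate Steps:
b(z, A) = 37*A
b(8, 19) + 544 = 37*19 + 544 = 703 + 544 = 1247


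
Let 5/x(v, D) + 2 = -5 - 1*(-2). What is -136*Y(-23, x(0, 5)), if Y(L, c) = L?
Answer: 3128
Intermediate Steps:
x(v, D) = -1 (x(v, D) = 5/(-2 + (-5 - 1*(-2))) = 5/(-2 + (-5 + 2)) = 5/(-2 - 3) = 5/(-5) = 5*(-⅕) = -1)
-136*Y(-23, x(0, 5)) = -136*(-23) = 3128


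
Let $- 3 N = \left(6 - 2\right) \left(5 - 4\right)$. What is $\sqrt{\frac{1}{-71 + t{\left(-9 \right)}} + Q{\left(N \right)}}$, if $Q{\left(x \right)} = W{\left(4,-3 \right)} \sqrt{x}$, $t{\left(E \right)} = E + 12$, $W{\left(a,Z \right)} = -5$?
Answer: $\frac{\sqrt{-153 - 34680 i \sqrt{3}}}{102} \approx 1.6969 - 1.7012 i$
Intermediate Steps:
$N = - \frac{4}{3}$ ($N = - \frac{\left(6 - 2\right) \left(5 - 4\right)}{3} = - \frac{4 \cdot 1}{3} = \left(- \frac{1}{3}\right) 4 = - \frac{4}{3} \approx -1.3333$)
$t{\left(E \right)} = 12 + E$
$Q{\left(x \right)} = - 5 \sqrt{x}$
$\sqrt{\frac{1}{-71 + t{\left(-9 \right)}} + Q{\left(N \right)}} = \sqrt{\frac{1}{-71 + \left(12 - 9\right)} - 5 \sqrt{- \frac{4}{3}}} = \sqrt{\frac{1}{-71 + 3} - 5 \frac{2 i \sqrt{3}}{3}} = \sqrt{\frac{1}{-68} - \frac{10 i \sqrt{3}}{3}} = \sqrt{- \frac{1}{68} - \frac{10 i \sqrt{3}}{3}}$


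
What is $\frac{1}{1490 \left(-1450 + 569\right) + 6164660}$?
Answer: $\frac{1}{4851970} \approx 2.061 \cdot 10^{-7}$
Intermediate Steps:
$\frac{1}{1490 \left(-1450 + 569\right) + 6164660} = \frac{1}{1490 \left(-881\right) + 6164660} = \frac{1}{-1312690 + 6164660} = \frac{1}{4851970}$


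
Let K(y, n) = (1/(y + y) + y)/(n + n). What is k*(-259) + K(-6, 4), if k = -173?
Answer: 4301399/96 ≈ 44806.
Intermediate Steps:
K(y, n) = (y + 1/(2*y))/(2*n) (K(y, n) = (1/(2*y) + y)/((2*n)) = (1/(2*y) + y)*(1/(2*n)) = (y + 1/(2*y))*(1/(2*n)) = (y + 1/(2*y))/(2*n))
k*(-259) + K(-6, 4) = -173*(-259) + (¼)*(1 + 2*(-6)²)/(4*(-6)) = 44807 + (¼)*(¼)*(-⅙)*(1 + 2*36) = 44807 + (¼)*(¼)*(-⅙)*(1 + 72) = 44807 + (¼)*(¼)*(-⅙)*73 = 44807 - 73/96 = 4301399/96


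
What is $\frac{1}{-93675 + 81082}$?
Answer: $- \frac{1}{12593} \approx -7.9409 \cdot 10^{-5}$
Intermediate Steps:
$\frac{1}{-93675 + 81082} = \frac{1}{-12593} = - \frac{1}{12593}$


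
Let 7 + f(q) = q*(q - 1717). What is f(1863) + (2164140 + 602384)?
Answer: 3038515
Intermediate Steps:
f(q) = -7 + q*(-1717 + q) (f(q) = -7 + q*(q - 1717) = -7 + q*(-1717 + q))
f(1863) + (2164140 + 602384) = (-7 + 1863² - 1717*1863) + (2164140 + 602384) = (-7 + 3470769 - 3198771) + 2766524 = 271991 + 2766524 = 3038515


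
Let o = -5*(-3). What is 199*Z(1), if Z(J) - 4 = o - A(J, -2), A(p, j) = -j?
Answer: 3383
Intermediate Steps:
o = 15
Z(J) = 17 (Z(J) = 4 + (15 - (-1)*(-2)) = 4 + (15 - 1*2) = 4 + (15 - 2) = 4 + 13 = 17)
199*Z(1) = 199*17 = 3383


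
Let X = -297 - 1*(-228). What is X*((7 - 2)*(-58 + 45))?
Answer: 4485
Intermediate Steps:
X = -69 (X = -297 + 228 = -69)
X*((7 - 2)*(-58 + 45)) = -69*(7 - 2)*(-58 + 45) = -345*(-13) = -69*(-65) = 4485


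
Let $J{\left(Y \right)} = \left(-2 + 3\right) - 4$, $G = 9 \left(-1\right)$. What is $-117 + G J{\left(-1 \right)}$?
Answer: $-90$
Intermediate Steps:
$G = -9$
$J{\left(Y \right)} = -3$ ($J{\left(Y \right)} = 1 - 4 = -3$)
$-117 + G J{\left(-1 \right)} = -117 - -27 = -117 + 27 = -90$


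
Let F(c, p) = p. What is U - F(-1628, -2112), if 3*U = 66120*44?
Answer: 971872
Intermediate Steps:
U = 969760 (U = (66120*44)/3 = (⅓)*2909280 = 969760)
U - F(-1628, -2112) = 969760 - 1*(-2112) = 969760 + 2112 = 971872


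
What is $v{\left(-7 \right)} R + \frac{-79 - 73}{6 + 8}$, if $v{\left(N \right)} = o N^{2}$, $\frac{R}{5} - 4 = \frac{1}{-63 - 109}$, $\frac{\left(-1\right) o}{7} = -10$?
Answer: $\frac{41230639}{602} \approx 68489.0$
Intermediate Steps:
$o = 70$ ($o = \left(-7\right) \left(-10\right) = 70$)
$R = \frac{3435}{172}$ ($R = 20 + \frac{5}{-63 - 109} = 20 + \frac{5}{-172} = 20 + 5 \left(- \frac{1}{172}\right) = 20 - \frac{5}{172} = \frac{3435}{172} \approx 19.971$)
$v{\left(N \right)} = 70 N^{2}$
$v{\left(-7 \right)} R + \frac{-79 - 73}{6 + 8} = 70 \left(-7\right)^{2} \cdot \frac{3435}{172} + \frac{-79 - 73}{6 + 8} = 70 \cdot 49 \cdot \frac{3435}{172} - \frac{152}{14} = 3430 \cdot \frac{3435}{172} - \frac{76}{7} = \frac{5891025}{86} - \frac{76}{7} = \frac{41230639}{602}$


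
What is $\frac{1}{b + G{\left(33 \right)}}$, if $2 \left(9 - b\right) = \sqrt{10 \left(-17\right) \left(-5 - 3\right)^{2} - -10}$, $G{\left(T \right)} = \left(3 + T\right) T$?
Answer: $\frac{2394}{2871053} + \frac{i \sqrt{10870}}{2871053} \approx 0.00083384 + 3.6314 \cdot 10^{-5} i$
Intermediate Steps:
$G{\left(T \right)} = T \left(3 + T\right)$
$b = 9 - \frac{i \sqrt{10870}}{2}$ ($b = 9 - \frac{\sqrt{10 \left(-17\right) \left(-5 - 3\right)^{2} - -10}}{2} = 9 - \frac{\sqrt{- 170 \left(-8\right)^{2} + \left(12 - 2\right)}}{2} = 9 - \frac{\sqrt{\left(-170\right) 64 + 10}}{2} = 9 - \frac{\sqrt{-10880 + 10}}{2} = 9 - \frac{\sqrt{-10870}}{2} = 9 - \frac{i \sqrt{10870}}{2} \approx 9.0 - 52.13 i$)
$\frac{1}{b + G{\left(33 \right)}} = \frac{1}{\left(9 - \frac{i \sqrt{10870}}{2}\right) + 33 \left(3 + 33\right)} = \frac{1}{\left(9 - \frac{i \sqrt{10870}}{2}\right) + 33 \cdot 36} = \frac{1}{\left(9 - \frac{i \sqrt{10870}}{2}\right) + 1188} = \frac{1}{1197 - \frac{i \sqrt{10870}}{2}}$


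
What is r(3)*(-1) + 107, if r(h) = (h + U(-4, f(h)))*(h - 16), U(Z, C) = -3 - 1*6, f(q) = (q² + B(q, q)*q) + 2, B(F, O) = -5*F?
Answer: 29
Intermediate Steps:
f(q) = 2 - 4*q² (f(q) = (q² + (-5*q)*q) + 2 = (q² - 5*q²) + 2 = -4*q² + 2 = 2 - 4*q²)
U(Z, C) = -9 (U(Z, C) = -3 - 6 = -9)
r(h) = (-16 + h)*(-9 + h) (r(h) = (h - 9)*(h - 16) = (-9 + h)*(-16 + h) = (-16 + h)*(-9 + h))
r(3)*(-1) + 107 = (144 + 3² - 25*3)*(-1) + 107 = (144 + 9 - 75)*(-1) + 107 = 78*(-1) + 107 = -78 + 107 = 29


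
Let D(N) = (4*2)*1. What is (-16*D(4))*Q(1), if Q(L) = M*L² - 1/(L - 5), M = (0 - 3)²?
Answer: -1184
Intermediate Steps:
M = 9 (M = (-3)² = 9)
D(N) = 8 (D(N) = 8*1 = 8)
Q(L) = -1/(-5 + L) + 9*L² (Q(L) = 9*L² - 1/(L - 5) = 9*L² - 1/(-5 + L) = -1/(-5 + L) + 9*L²)
(-16*D(4))*Q(1) = (-16*8)*((-1 - 45*1² + 9*1³)/(-5 + 1)) = -128*(-1 - 45*1 + 9*1)/(-4) = -(-32)*(-1 - 45 + 9) = -(-32)*(-37) = -128*37/4 = -1184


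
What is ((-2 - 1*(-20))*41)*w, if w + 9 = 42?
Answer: 24354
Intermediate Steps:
w = 33 (w = -9 + 42 = 33)
((-2 - 1*(-20))*41)*w = ((-2 - 1*(-20))*41)*33 = ((-2 + 20)*41)*33 = (18*41)*33 = 738*33 = 24354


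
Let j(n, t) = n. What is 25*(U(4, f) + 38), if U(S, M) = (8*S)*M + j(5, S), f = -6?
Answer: -3725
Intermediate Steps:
U(S, M) = 5 + 8*M*S (U(S, M) = (8*S)*M + 5 = 8*M*S + 5 = 5 + 8*M*S)
25*(U(4, f) + 38) = 25*((5 + 8*(-6)*4) + 38) = 25*((5 - 192) + 38) = 25*(-187 + 38) = 25*(-149) = -3725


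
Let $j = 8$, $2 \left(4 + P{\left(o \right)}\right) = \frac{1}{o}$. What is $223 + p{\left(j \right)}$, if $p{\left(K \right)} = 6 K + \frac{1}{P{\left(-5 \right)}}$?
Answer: $\frac{11101}{41} \approx 270.76$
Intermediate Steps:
$P{\left(o \right)} = -4 + \frac{1}{2 o}$
$p{\left(K \right)} = - \frac{10}{41} + 6 K$ ($p{\left(K \right)} = 6 K + \frac{1}{-4 + \frac{1}{2 \left(-5\right)}} = 6 K + \frac{1}{-4 + \frac{1}{2} \left(- \frac{1}{5}\right)} = 6 K + \frac{1}{-4 - \frac{1}{10}} = 6 K + \frac{1}{- \frac{41}{10}} = 6 K - \frac{10}{41} = - \frac{10}{41} + 6 K$)
$223 + p{\left(j \right)} = 223 + \left(- \frac{10}{41} + 6 \cdot 8\right) = 223 + \left(- \frac{10}{41} + 48\right) = 223 + \frac{1958}{41} = \frac{11101}{41}$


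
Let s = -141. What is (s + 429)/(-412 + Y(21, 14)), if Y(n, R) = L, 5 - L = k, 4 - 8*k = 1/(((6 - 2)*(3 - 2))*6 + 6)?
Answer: -69120/97799 ≈ -0.70676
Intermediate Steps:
k = 119/240 (k = ½ - 1/(8*(((6 - 2)*(3 - 2))*6 + 6)) = ½ - 1/(8*((4*1)*6 + 6)) = ½ - 1/(8*(4*6 + 6)) = ½ - 1/(8*(24 + 6)) = ½ - ⅛/30 = ½ - ⅛*1/30 = ½ - 1/240 = 119/240 ≈ 0.49583)
L = 1081/240 (L = 5 - 1*119/240 = 5 - 119/240 = 1081/240 ≈ 4.5042)
Y(n, R) = 1081/240
(s + 429)/(-412 + Y(21, 14)) = (-141 + 429)/(-412 + 1081/240) = 288/(-97799/240) = 288*(-240/97799) = -69120/97799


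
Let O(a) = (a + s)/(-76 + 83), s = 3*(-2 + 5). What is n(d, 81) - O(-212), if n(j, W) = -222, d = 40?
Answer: -193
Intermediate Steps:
s = 9 (s = 3*3 = 9)
O(a) = 9/7 + a/7 (O(a) = (a + 9)/(-76 + 83) = (9 + a)/7 = (9 + a)*(⅐) = 9/7 + a/7)
n(d, 81) - O(-212) = -222 - (9/7 + (⅐)*(-212)) = -222 - (9/7 - 212/7) = -222 - 1*(-29) = -222 + 29 = -193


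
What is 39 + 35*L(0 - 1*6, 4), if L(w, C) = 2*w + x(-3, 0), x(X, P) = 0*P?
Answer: -381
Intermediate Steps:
x(X, P) = 0
L(w, C) = 2*w (L(w, C) = 2*w + 0 = 2*w)
39 + 35*L(0 - 1*6, 4) = 39 + 35*(2*(0 - 1*6)) = 39 + 35*(2*(0 - 6)) = 39 + 35*(2*(-6)) = 39 + 35*(-12) = 39 - 420 = -381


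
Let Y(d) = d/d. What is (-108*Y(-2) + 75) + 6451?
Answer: 6418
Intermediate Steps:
Y(d) = 1
(-108*Y(-2) + 75) + 6451 = (-108*1 + 75) + 6451 = (-108 + 75) + 6451 = -33 + 6451 = 6418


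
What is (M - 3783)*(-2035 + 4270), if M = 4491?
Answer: 1582380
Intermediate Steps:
(M - 3783)*(-2035 + 4270) = (4491 - 3783)*(-2035 + 4270) = 708*2235 = 1582380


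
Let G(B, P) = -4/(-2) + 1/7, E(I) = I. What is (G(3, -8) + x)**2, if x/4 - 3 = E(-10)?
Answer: 32761/49 ≈ 668.59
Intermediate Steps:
G(B, P) = 15/7 (G(B, P) = -4*(-1/2) + 1*(1/7) = 2 + 1/7 = 15/7)
x = -28 (x = 12 + 4*(-10) = 12 - 40 = -28)
(G(3, -8) + x)**2 = (15/7 - 28)**2 = (-181/7)**2 = 32761/49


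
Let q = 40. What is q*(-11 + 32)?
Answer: 840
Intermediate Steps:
q*(-11 + 32) = 40*(-11 + 32) = 40*21 = 840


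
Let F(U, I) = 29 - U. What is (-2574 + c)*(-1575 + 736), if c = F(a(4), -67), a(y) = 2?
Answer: 2136933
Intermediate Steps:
c = 27 (c = 29 - 1*2 = 29 - 2 = 27)
(-2574 + c)*(-1575 + 736) = (-2574 + 27)*(-1575 + 736) = -2547*(-839) = 2136933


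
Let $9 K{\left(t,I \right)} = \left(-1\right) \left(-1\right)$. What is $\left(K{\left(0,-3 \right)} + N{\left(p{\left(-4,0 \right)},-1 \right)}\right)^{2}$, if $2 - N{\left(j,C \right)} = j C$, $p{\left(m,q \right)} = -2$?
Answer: $\frac{1}{81} \approx 0.012346$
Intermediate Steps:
$K{\left(t,I \right)} = \frac{1}{9}$ ($K{\left(t,I \right)} = \frac{\left(-1\right) \left(-1\right)}{9} = \frac{1}{9} \cdot 1 = \frac{1}{9}$)
$N{\left(j,C \right)} = 2 - C j$ ($N{\left(j,C \right)} = 2 - j C = 2 - C j$)
$\left(K{\left(0,-3 \right)} + N{\left(p{\left(-4,0 \right)},-1 \right)}\right)^{2} = \left(\frac{1}{9} + \left(2 - \left(-1\right) \left(-2\right)\right)\right)^{2} = \left(\frac{1}{9} + \left(2 - 2\right)\right)^{2} = \left(\frac{1}{9} + 0\right)^{2} = \left(\frac{1}{9}\right)^{2} = \frac{1}{81}$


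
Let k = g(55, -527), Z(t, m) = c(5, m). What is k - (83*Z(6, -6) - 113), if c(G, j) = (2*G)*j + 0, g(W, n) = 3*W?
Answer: 5258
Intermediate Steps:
c(G, j) = 2*G*j (c(G, j) = 2*G*j + 0 = 2*G*j)
Z(t, m) = 10*m (Z(t, m) = 2*5*m = 10*m)
k = 165 (k = 3*55 = 165)
k - (83*Z(6, -6) - 113) = 165 - (83*(10*(-6)) - 113) = 165 - (83*(-60) - 113) = 165 - (-4980 - 113) = 165 - 1*(-5093) = 165 + 5093 = 5258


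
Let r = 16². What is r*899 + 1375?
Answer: 231519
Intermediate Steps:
r = 256
r*899 + 1375 = 256*899 + 1375 = 230144 + 1375 = 231519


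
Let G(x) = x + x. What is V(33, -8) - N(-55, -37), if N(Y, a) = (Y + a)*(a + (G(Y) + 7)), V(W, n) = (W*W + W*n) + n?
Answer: -12063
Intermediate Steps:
G(x) = 2*x
V(W, n) = n + W² + W*n (V(W, n) = (W² + W*n) + n = n + W² + W*n)
N(Y, a) = (Y + a)*(7 + a + 2*Y) (N(Y, a) = (Y + a)*(a + (2*Y + 7)) = (Y + a)*(a + (7 + 2*Y)) = (Y + a)*(7 + a + 2*Y))
V(33, -8) - N(-55, -37) = (-8 + 33² + 33*(-8)) - ((-37)² + 2*(-55)² + 7*(-55) + 7*(-37) + 3*(-55)*(-37)) = (-8 + 1089 - 264) - (1369 + 2*3025 - 385 - 259 + 6105) = 817 - (1369 + 6050 - 385 - 259 + 6105) = 817 - 1*12880 = 817 - 12880 = -12063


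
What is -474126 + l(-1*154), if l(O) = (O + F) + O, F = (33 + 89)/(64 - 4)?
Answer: -14232959/30 ≈ -4.7443e+5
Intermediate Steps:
F = 61/30 (F = 122/60 = 122*(1/60) = 61/30 ≈ 2.0333)
l(O) = 61/30 + 2*O (l(O) = (O + 61/30) + O = (61/30 + O) + O = 61/30 + 2*O)
-474126 + l(-1*154) = -474126 + (61/30 + 2*(-1*154)) = -474126 + (61/30 + 2*(-154)) = -474126 + (61/30 - 308) = -474126 - 9179/30 = -14232959/30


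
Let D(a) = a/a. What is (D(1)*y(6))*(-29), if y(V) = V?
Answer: -174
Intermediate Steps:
D(a) = 1
(D(1)*y(6))*(-29) = (1*6)*(-29) = 6*(-29) = -174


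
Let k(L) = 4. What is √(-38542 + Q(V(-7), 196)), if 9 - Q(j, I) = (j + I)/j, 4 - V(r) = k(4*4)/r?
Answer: I*√617230/4 ≈ 196.41*I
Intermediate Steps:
V(r) = 4 - 4/r
Q(j, I) = 9 - (I + j)/j (Q(j, I) = 9 - (j + I)/j = 9 - (I + j)/j)
√(-38542 + Q(V(-7), 196)) = √(-38542 + (8 - 1*196/(4 - 4/(-7)))) = √(-38542 + (8 - 1*196/(4 - 4*(-⅐)))) = √(-38542 + (8 - 1*196/(4 + 4/7))) = √(-38542 + (8 - 1*196/32/7)) = √(-38542 + (8 - 1*196*7/32)) = √(-38542 + (8 - 343/8)) = √(-38542 - 279/8) = √(-308615/8) = I*√617230/4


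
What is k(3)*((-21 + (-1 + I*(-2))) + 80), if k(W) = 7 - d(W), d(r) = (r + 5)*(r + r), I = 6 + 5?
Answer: -1476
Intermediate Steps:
I = 11
d(r) = 2*r*(5 + r) (d(r) = (5 + r)*(2*r) = 2*r*(5 + r))
k(W) = 7 - 2*W*(5 + W)
k(3)*((-21 + (-1 + I*(-2))) + 80) = (7 - 2*3*(5 + 3))*((-21 + (-1 + 11*(-2))) + 80) = (7 - 2*3*8)*((-21 + (-1 - 22)) + 80) = (7 - 48)*((-21 - 23) + 80) = -41*(-44 + 80) = -41*36 = -1476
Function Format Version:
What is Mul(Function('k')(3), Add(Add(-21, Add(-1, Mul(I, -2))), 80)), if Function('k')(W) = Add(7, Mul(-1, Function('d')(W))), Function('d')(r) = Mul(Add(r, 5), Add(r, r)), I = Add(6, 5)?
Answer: -1476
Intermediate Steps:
I = 11
Function('d')(r) = Mul(2, r, Add(5, r)) (Function('d')(r) = Mul(Add(5, r), Mul(2, r)) = Mul(2, r, Add(5, r)))
Function('k')(W) = Add(7, Mul(-2, W, Add(5, W))) (Function('k')(W) = Add(7, Mul(-1, Mul(2, W, Add(5, W)))) = Add(7, Mul(-2, W, Add(5, W))))
Mul(Function('k')(3), Add(Add(-21, Add(-1, Mul(I, -2))), 80)) = Mul(Add(7, Mul(-2, 3, Add(5, 3))), Add(Add(-21, Add(-1, Mul(11, -2))), 80)) = Mul(Add(7, Mul(-2, 3, 8)), Add(Add(-21, Add(-1, -22)), 80)) = Mul(Add(7, -48), Add(Add(-21, -23), 80)) = Mul(-41, Add(-44, 80)) = Mul(-41, 36) = -1476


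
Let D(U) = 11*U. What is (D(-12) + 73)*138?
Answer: -8142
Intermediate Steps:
(D(-12) + 73)*138 = (11*(-12) + 73)*138 = (-132 + 73)*138 = -59*138 = -8142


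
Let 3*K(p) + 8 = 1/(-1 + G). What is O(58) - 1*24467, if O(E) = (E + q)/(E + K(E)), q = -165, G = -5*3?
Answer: -21655007/885 ≈ -24469.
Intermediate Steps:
G = -15
K(p) = -43/16 (K(p) = -8/3 + 1/(3*(-1 - 15)) = -8/3 + (1/3)/(-16) = -8/3 + (1/3)*(-1/16) = -8/3 - 1/48 = -43/16)
O(E) = (-165 + E)/(-43/16 + E) (O(E) = (E - 165)/(E - 43/16) = (-165 + E)/(-43/16 + E))
O(58) - 1*24467 = 16*(-165 + 58)/(-43 + 16*58) - 1*24467 = 16*(-107)/(-43 + 928) - 24467 = 16*(-107)/885 - 24467 = 16*(1/885)*(-107) - 24467 = -1712/885 - 24467 = -21655007/885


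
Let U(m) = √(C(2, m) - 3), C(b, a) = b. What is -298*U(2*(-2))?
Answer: -298*I ≈ -298.0*I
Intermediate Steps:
U(m) = I (U(m) = √(2 - 3) = √(-1) = I)
-298*U(2*(-2)) = -298*I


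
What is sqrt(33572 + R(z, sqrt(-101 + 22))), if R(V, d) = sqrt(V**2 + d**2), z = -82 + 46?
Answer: sqrt(33572 + sqrt(1217)) ≈ 183.32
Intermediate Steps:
z = -36
sqrt(33572 + R(z, sqrt(-101 + 22))) = sqrt(33572 + sqrt((-36)**2 + (sqrt(-101 + 22))**2)) = sqrt(33572 + sqrt(1296 + (sqrt(-79))**2)) = sqrt(33572 + sqrt(1296 + (I*sqrt(79))**2)) = sqrt(33572 + sqrt(1296 - 79)) = sqrt(33572 + sqrt(1217))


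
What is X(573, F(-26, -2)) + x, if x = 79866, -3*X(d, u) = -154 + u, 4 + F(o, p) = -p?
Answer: 79918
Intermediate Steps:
F(o, p) = -4 - p
X(d, u) = 154/3 - u/3 (X(d, u) = -(-154 + u)/3 = 154/3 - u/3)
X(573, F(-26, -2)) + x = (154/3 - (-4 - 1*(-2))/3) + 79866 = (154/3 - (-4 + 2)/3) + 79866 = (154/3 - 1/3*(-2)) + 79866 = (154/3 + 2/3) + 79866 = 52 + 79866 = 79918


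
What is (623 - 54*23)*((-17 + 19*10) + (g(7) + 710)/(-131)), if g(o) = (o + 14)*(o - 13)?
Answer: -13666901/131 ≈ -1.0433e+5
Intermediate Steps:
g(o) = (-13 + o)*(14 + o) (g(o) = (14 + o)*(-13 + o) = (-13 + o)*(14 + o))
(623 - 54*23)*((-17 + 19*10) + (g(7) + 710)/(-131)) = (623 - 54*23)*((-17 + 19*10) + ((-182 + 7 + 7**2) + 710)/(-131)) = (623 - 1242)*((-17 + 190) + ((-182 + 7 + 49) + 710)*(-1/131)) = -619*(173 + (-126 + 710)*(-1/131)) = -619*(173 + 584*(-1/131)) = -619*(173 - 584/131) = -619*22079/131 = -13666901/131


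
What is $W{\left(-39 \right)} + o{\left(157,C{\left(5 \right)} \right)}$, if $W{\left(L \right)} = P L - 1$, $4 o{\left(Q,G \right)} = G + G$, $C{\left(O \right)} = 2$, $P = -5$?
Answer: $195$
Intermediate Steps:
$o{\left(Q,G \right)} = \frac{G}{2}$ ($o{\left(Q,G \right)} = \frac{G + G}{4} = \frac{2 G}{4} = \frac{G}{2}$)
$W{\left(L \right)} = -1 - 5 L$ ($W{\left(L \right)} = - 5 L - 1 = -1 - 5 L$)
$W{\left(-39 \right)} + o{\left(157,C{\left(5 \right)} \right)} = \left(-1 - -195\right) + \frac{1}{2} \cdot 2 = \left(-1 + 195\right) + 1 = 194 + 1 = 195$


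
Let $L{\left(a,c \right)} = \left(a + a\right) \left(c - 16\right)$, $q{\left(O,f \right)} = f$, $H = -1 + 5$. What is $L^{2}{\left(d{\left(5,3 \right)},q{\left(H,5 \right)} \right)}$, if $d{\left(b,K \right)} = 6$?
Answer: $17424$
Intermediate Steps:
$H = 4$
$L{\left(a,c \right)} = 2 a \left(-16 + c\right)$
$L^{2}{\left(d{\left(5,3 \right)},q{\left(H,5 \right)} \right)} = \left(2 \cdot 6 \left(-16 + 5\right)\right)^{2} = \left(2 \cdot 6 \left(-11\right)\right)^{2} = \left(-132\right)^{2} = 17424$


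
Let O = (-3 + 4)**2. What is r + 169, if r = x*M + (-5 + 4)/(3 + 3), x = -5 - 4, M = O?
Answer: 959/6 ≈ 159.83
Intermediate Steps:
O = 1 (O = 1**2 = 1)
M = 1
x = -9
r = -55/6 (r = -9*1 + (-5 + 4)/(3 + 3) = -9 - 1/6 = -55/6 ≈ -9.1667)
r + 169 = -55/6 + 169 = 959/6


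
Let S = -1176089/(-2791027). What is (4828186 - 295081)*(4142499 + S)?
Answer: 52410979103615465010/2791027 ≈ 1.8778e+13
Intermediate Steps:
S = 1176089/2791027 (S = -1176089*(-1/2791027) = 1176089/2791027 ≈ 0.42138)
(4828186 - 295081)*(4142499 + S) = (4828186 - 295081)*(4142499 + 1176089/2791027) = 4533105*(11561827732562/2791027) = 52410979103615465010/2791027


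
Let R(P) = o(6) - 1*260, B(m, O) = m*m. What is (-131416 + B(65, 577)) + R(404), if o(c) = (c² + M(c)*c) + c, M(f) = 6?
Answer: -127373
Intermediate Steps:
B(m, O) = m²
o(c) = c² + 7*c (o(c) = (c² + 6*c) + c = c² + 7*c)
R(P) = -182 (R(P) = 6*(7 + 6) - 1*260 = 6*13 - 260 = 78 - 260 = -182)
(-131416 + B(65, 577)) + R(404) = (-131416 + 65²) - 182 = (-131416 + 4225) - 182 = -127191 - 182 = -127373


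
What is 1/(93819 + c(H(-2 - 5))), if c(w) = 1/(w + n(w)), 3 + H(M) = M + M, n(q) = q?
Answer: 34/3189845 ≈ 1.0659e-5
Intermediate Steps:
H(M) = -3 + 2*M (H(M) = -3 + (M + M) = -3 + 2*M)
c(w) = 1/(2*w) (c(w) = 1/(w + w) = 1/(2*w))
1/(93819 + c(H(-2 - 5))) = 1/(93819 + 1/(2*(-3 + 2*(-2 - 5)))) = 1/(93819 + 1/(2*(-3 + 2*(-7)))) = 1/(93819 + 1/(2*(-3 - 14))) = 1/(93819 + (1/2)/(-17)) = 1/(93819 + (1/2)*(-1/17)) = 1/(93819 - 1/34) = 1/(3189845/34) = 34/3189845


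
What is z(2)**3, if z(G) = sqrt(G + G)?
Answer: 8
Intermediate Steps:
z(G) = sqrt(2)*sqrt(G) (z(G) = sqrt(2*G) = sqrt(2)*sqrt(G))
z(2)**3 = (sqrt(2)*sqrt(2))**3 = 2**3 = 8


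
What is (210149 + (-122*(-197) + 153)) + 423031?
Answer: 657367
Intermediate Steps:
(210149 + (-122*(-197) + 153)) + 423031 = (210149 + (24034 + 153)) + 423031 = (210149 + 24187) + 423031 = 234336 + 423031 = 657367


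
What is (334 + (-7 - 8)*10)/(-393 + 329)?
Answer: -23/8 ≈ -2.8750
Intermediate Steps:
(334 + (-7 - 8)*10)/(-393 + 329) = (334 - 15*10)/(-64) = (334 - 150)*(-1/64) = 184*(-1/64) = -23/8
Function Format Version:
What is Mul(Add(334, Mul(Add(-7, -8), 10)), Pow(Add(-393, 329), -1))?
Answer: Rational(-23, 8) ≈ -2.8750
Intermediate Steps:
Mul(Add(334, Mul(Add(-7, -8), 10)), Pow(Add(-393, 329), -1)) = Mul(Add(334, Mul(-15, 10)), Pow(-64, -1)) = Mul(Add(334, -150), Rational(-1, 64)) = Mul(184, Rational(-1, 64)) = Rational(-23, 8)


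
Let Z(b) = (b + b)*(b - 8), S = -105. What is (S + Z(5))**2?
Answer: 18225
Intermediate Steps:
Z(b) = 2*b*(-8 + b) (Z(b) = (2*b)*(-8 + b) = 2*b*(-8 + b))
(S + Z(5))**2 = (-105 + 2*5*(-8 + 5))**2 = (-105 + 2*5*(-3))**2 = (-105 - 30)**2 = (-135)**2 = 18225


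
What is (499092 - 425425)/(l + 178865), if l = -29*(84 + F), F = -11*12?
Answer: 6697/16387 ≈ 0.40868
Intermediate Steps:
F = -132
l = 1392 (l = -29*(84 - 132) = -29*(-48) = 1392)
(499092 - 425425)/(l + 178865) = (499092 - 425425)/(1392 + 178865) = 73667/180257 = 73667*(1/180257) = 6697/16387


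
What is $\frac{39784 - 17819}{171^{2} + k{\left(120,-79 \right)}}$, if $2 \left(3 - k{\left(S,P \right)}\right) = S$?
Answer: $\frac{21965}{29184} \approx 0.75264$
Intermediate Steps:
$k{\left(S,P \right)} = 3 - \frac{S}{2}$
$\frac{39784 - 17819}{171^{2} + k{\left(120,-79 \right)}} = \frac{39784 - 17819}{171^{2} + \left(3 - 60\right)} = \frac{21965}{29241 + \left(3 - 60\right)} = \frac{21965}{29241 - 57} = \frac{21965}{29184}$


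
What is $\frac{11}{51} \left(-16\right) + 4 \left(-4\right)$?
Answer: $- \frac{992}{51} \approx -19.451$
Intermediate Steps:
$\frac{11}{51} \left(-16\right) + 4 \left(-4\right) = 11 \cdot \frac{1}{51} \left(-16\right) - 16 = \frac{11}{51} \left(-16\right) - 16 = - \frac{176}{51} - 16 = - \frac{992}{51}$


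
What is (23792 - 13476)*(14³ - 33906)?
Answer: -321467192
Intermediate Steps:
(23792 - 13476)*(14³ - 33906) = 10316*(2744 - 33906) = 10316*(-31162) = -321467192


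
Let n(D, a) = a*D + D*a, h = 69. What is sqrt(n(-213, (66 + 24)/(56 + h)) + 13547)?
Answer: sqrt(331007)/5 ≈ 115.07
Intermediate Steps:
n(D, a) = 2*D*a (n(D, a) = D*a + D*a = 2*D*a)
sqrt(n(-213, (66 + 24)/(56 + h)) + 13547) = sqrt(2*(-213)*((66 + 24)/(56 + 69)) + 13547) = sqrt(2*(-213)*(90/125) + 13547) = sqrt(2*(-213)*(90*(1/125)) + 13547) = sqrt(2*(-213)*(18/25) + 13547) = sqrt(-7668/25 + 13547) = sqrt(331007/25) = sqrt(331007)/5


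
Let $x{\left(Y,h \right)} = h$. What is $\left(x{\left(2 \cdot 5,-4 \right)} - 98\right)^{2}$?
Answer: $10404$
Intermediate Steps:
$\left(x{\left(2 \cdot 5,-4 \right)} - 98\right)^{2} = \left(-4 - 98\right)^{2} = \left(-102\right)^{2} = 10404$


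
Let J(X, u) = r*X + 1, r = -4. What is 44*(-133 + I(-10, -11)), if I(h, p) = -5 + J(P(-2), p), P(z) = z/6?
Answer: -17908/3 ≈ -5969.3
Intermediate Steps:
P(z) = z/6 (P(z) = z*(1/6) = z/6)
J(X, u) = 1 - 4*X (J(X, u) = -4*X + 1 = 1 - 4*X)
I(h, p) = -8/3 (I(h, p) = -5 + (1 - 2*(-2)/3) = -5 + (1 - 4*(-1/3)) = -5 + (1 + 4/3) = -5 + 7/3 = -8/3)
44*(-133 + I(-10, -11)) = 44*(-133 - 8/3) = 44*(-407/3) = -17908/3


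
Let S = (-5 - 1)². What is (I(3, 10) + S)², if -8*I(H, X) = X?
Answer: 19321/16 ≈ 1207.6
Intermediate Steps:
I(H, X) = -X/8
S = 36 (S = (-6)² = 36)
(I(3, 10) + S)² = (-⅛*10 + 36)² = (-5/4 + 36)² = (139/4)² = 19321/16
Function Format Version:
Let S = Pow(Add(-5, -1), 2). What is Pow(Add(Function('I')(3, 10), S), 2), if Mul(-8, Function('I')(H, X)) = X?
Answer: Rational(19321, 16) ≈ 1207.6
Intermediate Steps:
Function('I')(H, X) = Mul(Rational(-1, 8), X)
S = 36 (S = Pow(-6, 2) = 36)
Pow(Add(Function('I')(3, 10), S), 2) = Pow(Add(Mul(Rational(-1, 8), 10), 36), 2) = Pow(Add(Rational(-5, 4), 36), 2) = Pow(Rational(139, 4), 2) = Rational(19321, 16)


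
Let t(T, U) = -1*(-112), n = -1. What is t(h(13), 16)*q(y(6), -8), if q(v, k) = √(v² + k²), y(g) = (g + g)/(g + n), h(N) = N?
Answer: 448*√109/5 ≈ 935.45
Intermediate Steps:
t(T, U) = 112
y(g) = 2*g/(-1 + g) (y(g) = (g + g)/(g - 1) = (2*g)/(-1 + g) = 2*g/(-1 + g))
q(v, k) = √(k² + v²)
t(h(13), 16)*q(y(6), -8) = 112*√((-8)² + (2*6/(-1 + 6))²) = 112*√(64 + (2*6/5)²) = 112*√(64 + (2*6*(⅕))²) = 112*√(64 + (12/5)²) = 112*√(64 + 144/25) = 112*√(1744/25) = 112*(4*√109/5) = 448*√109/5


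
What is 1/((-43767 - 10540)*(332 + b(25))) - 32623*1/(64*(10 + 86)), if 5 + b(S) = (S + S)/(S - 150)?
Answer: -2893116337933/544870385664 ≈ -5.3097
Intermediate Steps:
b(S) = -5 + 2*S/(-150 + S) (b(S) = -5 + (S + S)/(S - 150) = -5 + (2*S)/(-150 + S) = -5 + 2*S/(-150 + S))
1/((-43767 - 10540)*(332 + b(25))) - 32623*1/(64*(10 + 86)) = 1/((-43767 - 10540)*(332 + 3*(250 - 1*25)/(-150 + 25))) - 32623*1/(64*(10 + 86)) = 1/((-54307)*(332 + 3*(250 - 25)/(-125))) - 32623/(96*64) = -1/(54307*(332 + 3*(-1/125)*225)) - 32623/6144 = -1/(54307*(332 - 27/5)) - 32623*1/6144 = -1/(54307*1633/5) - 32623/6144 = -1/54307*5/1633 - 32623/6144 = -5/88683331 - 32623/6144 = -2893116337933/544870385664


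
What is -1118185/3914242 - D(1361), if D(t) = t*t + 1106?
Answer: -7254762925519/3914242 ≈ -1.8534e+6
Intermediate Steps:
D(t) = 1106 + t² (D(t) = t² + 1106 = 1106 + t²)
-1118185/3914242 - D(1361) = -1118185/3914242 - (1106 + 1361²) = -1118185*1/3914242 - (1106 + 1852321) = -1118185/3914242 - 1*1853427 = -1118185/3914242 - 1853427 = -7254762925519/3914242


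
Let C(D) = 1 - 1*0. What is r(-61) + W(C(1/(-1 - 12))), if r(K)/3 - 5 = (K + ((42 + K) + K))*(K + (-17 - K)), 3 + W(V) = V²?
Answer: 7204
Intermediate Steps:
C(D) = 1 (C(D) = 1 + 0 = 1)
W(V) = -3 + V²
r(K) = -2127 - 153*K (r(K) = 15 + 3*((K + ((42 + K) + K))*(K + (-17 - K))) = 15 + 3*((K + (42 + 2*K))*(-17)) = 15 + 3*((42 + 3*K)*(-17)) = 15 + 3*(-714 - 51*K) = 15 + (-2142 - 153*K) = -2127 - 153*K)
r(-61) + W(C(1/(-1 - 12))) = (-2127 - 153*(-61)) + (-3 + 1²) = (-2127 + 9333) + (-3 + 1) = 7206 - 2 = 7204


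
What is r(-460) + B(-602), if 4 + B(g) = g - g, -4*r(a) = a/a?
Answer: -17/4 ≈ -4.2500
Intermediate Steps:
r(a) = -¼ (r(a) = -a/(4*a) = -¼*1 = -¼)
B(g) = -4 (B(g) = -4 + (g - g) = -4 + 0 = -4)
r(-460) + B(-602) = -¼ - 4 = -17/4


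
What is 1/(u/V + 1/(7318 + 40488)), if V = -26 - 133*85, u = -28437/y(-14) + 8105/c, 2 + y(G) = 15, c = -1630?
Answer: 573920328267/111059785747 ≈ 5.1677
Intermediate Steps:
y(G) = 13 (y(G) = -2 + 15 = 13)
u = -9291535/4238 (u = -28437/13 + 8105/(-1630) = -28437*1/13 + 8105*(-1/1630) = -28437/13 - 1621/326 = -9291535/4238 ≈ -2192.4)
V = -11331 (V = -26 - 11305 = -11331)
1/(u/V + 1/(7318 + 40488)) = 1/(-9291535/4238/(-11331) + 1/(7318 + 40488)) = 1/(-9291535/4238*(-1/11331) + 1/47806) = 1/(9291535/48020778 + 1/47806) = 1/(111059785747/573920328267) = 573920328267/111059785747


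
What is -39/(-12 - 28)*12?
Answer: 117/10 ≈ 11.700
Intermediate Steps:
-39/(-12 - 28)*12 = -39/(-40)*12 = -39*(-1/40)*12 = (39/40)*12 = 117/10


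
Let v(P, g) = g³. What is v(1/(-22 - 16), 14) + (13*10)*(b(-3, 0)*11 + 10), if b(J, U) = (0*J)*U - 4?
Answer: -1676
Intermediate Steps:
b(J, U) = -4 (b(J, U) = 0*U - 4 = 0 - 4 = -4)
v(1/(-22 - 16), 14) + (13*10)*(b(-3, 0)*11 + 10) = 14³ + (13*10)*(-4*11 + 10) = 2744 + 130*(-44 + 10) = 2744 + 130*(-34) = 2744 - 4420 = -1676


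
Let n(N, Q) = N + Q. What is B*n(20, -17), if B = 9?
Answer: 27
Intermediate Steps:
B*n(20, -17) = 9*(20 - 17) = 9*3 = 27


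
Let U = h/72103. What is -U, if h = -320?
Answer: 320/72103 ≈ 0.0044381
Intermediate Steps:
U = -320/72103 ≈ -0.0044381
-U = -1*(-320/72103) = 320/72103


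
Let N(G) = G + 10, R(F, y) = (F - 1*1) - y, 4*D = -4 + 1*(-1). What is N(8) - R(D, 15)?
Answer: 141/4 ≈ 35.250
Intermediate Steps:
D = -5/4 (D = (-4 + 1*(-1))/4 = (-4 - 1)/4 = (1/4)*(-5) = -5/4 ≈ -1.2500)
R(F, y) = -1 + F - y (R(F, y) = (F - 1) - y = (-1 + F) - y = -1 + F - y)
N(G) = 10 + G
N(8) - R(D, 15) = (10 + 8) - (-1 - 5/4 - 1*15) = 18 - (-1 - 5/4 - 15) = 18 - 1*(-69/4) = 18 + 69/4 = 141/4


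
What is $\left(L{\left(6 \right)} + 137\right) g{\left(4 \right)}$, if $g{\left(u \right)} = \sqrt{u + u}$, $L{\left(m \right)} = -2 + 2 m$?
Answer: $294 \sqrt{2} \approx 415.78$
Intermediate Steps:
$g{\left(u \right)} = \sqrt{2} \sqrt{u}$ ($g{\left(u \right)} = \sqrt{2 u} = \sqrt{2} \sqrt{u}$)
$\left(L{\left(6 \right)} + 137\right) g{\left(4 \right)} = \left(\left(-2 + 2 \cdot 6\right) + 137\right) \sqrt{2} \sqrt{4} = \left(\left(-2 + 12\right) + 137\right) \sqrt{2} \cdot 2 = \left(10 + 137\right) 2 \sqrt{2} = 147 \cdot 2 \sqrt{2} = 294 \sqrt{2}$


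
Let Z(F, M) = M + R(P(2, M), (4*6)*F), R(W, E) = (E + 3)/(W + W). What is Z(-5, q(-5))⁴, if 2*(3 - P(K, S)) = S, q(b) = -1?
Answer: 236421376/2401 ≈ 98468.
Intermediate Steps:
P(K, S) = 3 - S/2
R(W, E) = (3 + E)/(2*W) (R(W, E) = (3 + E)/((2*W)) = (3 + E)*(1/(2*W)) = (3 + E)/(2*W))
Z(F, M) = M + (3 + 24*F)/(2*(3 - M/2)) (Z(F, M) = M + (3 + (4*6)*F)/(2*(3 - M/2)) = M + (3 + 24*F)/(2*(3 - M/2)))
Z(-5, q(-5))⁴ = ((-3 - 24*(-5) - (-6 - 1))/(-6 - 1))⁴ = ((-3 + 120 - 1*(-7))/(-7))⁴ = (-(-3 + 120 + 7)/7)⁴ = (-⅐*124)⁴ = (-124/7)⁴ = 236421376/2401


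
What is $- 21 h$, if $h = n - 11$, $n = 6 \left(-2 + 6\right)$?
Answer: $-273$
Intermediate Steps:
$n = 24$ ($n = 6 \cdot 4 = 24$)
$h = 13$ ($h = 24 - 11 = 13$)
$- 21 h = \left(-21\right) 13 = -273$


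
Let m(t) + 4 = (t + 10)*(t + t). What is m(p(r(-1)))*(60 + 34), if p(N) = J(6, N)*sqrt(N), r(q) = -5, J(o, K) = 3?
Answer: -8836 + 5640*I*sqrt(5) ≈ -8836.0 + 12611.0*I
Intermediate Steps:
p(N) = 3*sqrt(N)
m(t) = -4 + 2*t*(10 + t) (m(t) = -4 + (t + 10)*(t + t) = -4 + (10 + t)*(2*t) = -4 + 2*t*(10 + t))
m(p(r(-1)))*(60 + 34) = (-4 + 2*(3*sqrt(-5))**2 + 20*(3*sqrt(-5)))*(60 + 34) = (-4 + 2*(3*(I*sqrt(5)))**2 + 20*(3*(I*sqrt(5))))*94 = (-4 + 2*(3*I*sqrt(5))**2 + 20*(3*I*sqrt(5)))*94 = (-4 + 2*(-45) + 60*I*sqrt(5))*94 = (-4 - 90 + 60*I*sqrt(5))*94 = (-94 + 60*I*sqrt(5))*94 = -8836 + 5640*I*sqrt(5)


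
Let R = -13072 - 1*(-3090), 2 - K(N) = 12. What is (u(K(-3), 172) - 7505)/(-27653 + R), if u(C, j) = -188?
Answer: 7693/37635 ≈ 0.20441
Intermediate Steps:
K(N) = -10 (K(N) = 2 - 1*12 = 2 - 12 = -10)
R = -9982 (R = -13072 + 3090 = -9982)
(u(K(-3), 172) - 7505)/(-27653 + R) = (-188 - 7505)/(-27653 - 9982) = -7693/(-37635) = -7693*(-1/37635) = 7693/37635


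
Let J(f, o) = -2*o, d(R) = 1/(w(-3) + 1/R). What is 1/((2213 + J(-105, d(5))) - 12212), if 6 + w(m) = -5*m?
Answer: -23/229982 ≈ -0.00010001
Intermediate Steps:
w(m) = -6 - 5*m
d(R) = 1/(9 + 1/R) (d(R) = 1/((-6 - 5*(-3)) + 1/R) = 1/((-6 + 15) + 1/R) = 1/(9 + 1/R))
1/((2213 + J(-105, d(5))) - 12212) = 1/((2213 - 10/(1 + 9*5)) - 12212) = 1/((2213 - 10/(1 + 45)) - 12212) = 1/((2213 - 10/46) - 12212) = 1/((2213 - 2*5/46) - 12212) = 1/((2213 - 5/23) - 12212) = 1/(50894/23 - 12212) = 1/(-229982/23) = -23/229982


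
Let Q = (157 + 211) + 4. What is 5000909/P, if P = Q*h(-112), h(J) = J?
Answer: -5000909/41664 ≈ -120.03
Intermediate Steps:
Q = 372 (Q = 368 + 4 = 372)
P = -41664 (P = 372*(-112) = -41664)
5000909/P = 5000909/(-41664) = 5000909*(-1/41664) = -5000909/41664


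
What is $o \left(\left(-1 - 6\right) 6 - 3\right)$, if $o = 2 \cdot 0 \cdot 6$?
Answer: $0$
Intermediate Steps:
$o = 0$ ($o = 0 \cdot 6 = 0$)
$o \left(\left(-1 - 6\right) 6 - 3\right) = 0 \left(\left(-1 - 6\right) 6 - 3\right) = 0 \left(\left(-7\right) 6 - 3\right) = 0 \left(-42 - 3\right) = 0 \left(-45\right) = 0$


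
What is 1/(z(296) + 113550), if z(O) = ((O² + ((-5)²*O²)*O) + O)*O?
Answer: 1/191940221902 ≈ 5.2100e-12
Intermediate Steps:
z(O) = O*(O + O² + 25*O³) (z(O) = ((O² + (25*O²)*O) + O)*O = ((O² + 25*O³) + O)*O = (O + O² + 25*O³)*O = O*(O + O² + 25*O³))
1/(z(296) + 113550) = 1/(296²*(1 + 296 + 25*296²) + 113550) = 1/(87616*(1 + 296 + 25*87616) + 113550) = 1/(87616*(1 + 296 + 2190400) + 113550) = 1/(87616*2190697 + 113550) = 1/(191940108352 + 113550) = 1/191940221902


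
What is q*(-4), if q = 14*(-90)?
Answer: 5040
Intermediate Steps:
q = -1260
q*(-4) = -1260*(-4) = 5040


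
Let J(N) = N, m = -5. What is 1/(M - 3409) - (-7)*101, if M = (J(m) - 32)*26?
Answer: 3090296/4371 ≈ 707.00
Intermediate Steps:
M = -962 (M = (-5 - 32)*26 = -37*26 = -962)
1/(M - 3409) - (-7)*101 = 1/(-962 - 3409) - (-7)*101 = 1/(-4371) - 1*(-707) = -1/4371 + 707 = 3090296/4371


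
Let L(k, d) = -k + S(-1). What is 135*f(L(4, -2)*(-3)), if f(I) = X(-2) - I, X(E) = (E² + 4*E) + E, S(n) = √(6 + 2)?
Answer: -2430 + 810*√2 ≈ -1284.5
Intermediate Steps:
S(n) = 2*√2 (S(n) = √8 = 2*√2)
L(k, d) = -k + 2*√2
X(E) = E² + 5*E
f(I) = -6 - I (f(I) = -2*(5 - 2) - I = -2*3 - I = -6 - I)
135*f(L(4, -2)*(-3)) = 135*(-6 - (-1*4 + 2*√2)*(-3)) = 135*(-6 - (-4 + 2*√2)*(-3)) = 135*(-6 - (12 - 6*√2)) = 135*(-6 + (-12 + 6*√2)) = 135*(-18 + 6*√2) = -2430 + 810*√2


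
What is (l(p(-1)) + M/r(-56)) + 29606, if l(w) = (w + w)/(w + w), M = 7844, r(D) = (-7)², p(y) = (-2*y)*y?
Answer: 1458587/49 ≈ 29767.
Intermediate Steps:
p(y) = -2*y²
r(D) = 49
l(w) = 1 (l(w) = (2*w)/((2*w)) = (2*w)*(1/(2*w)) = 1)
(l(p(-1)) + M/r(-56)) + 29606 = (1 + 7844/49) + 29606 = 7893/49 + 29606 = 1458587/49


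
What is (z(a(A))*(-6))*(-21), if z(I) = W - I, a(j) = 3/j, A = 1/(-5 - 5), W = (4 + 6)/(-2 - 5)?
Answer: 3600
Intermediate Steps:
W = -10/7 (W = 10/(-7) = 10*(-⅐) = -10/7 ≈ -1.4286)
A = -⅒ (A = 1/(-10) = -⅒ ≈ -0.10000)
z(I) = -10/7 - I
(z(a(A))*(-6))*(-21) = ((-10/7 - 3/(-⅒))*(-6))*(-21) = ((-10/7 - 3*(-10))*(-6))*(-21) = ((-10/7 - 1*(-30))*(-6))*(-21) = ((-10/7 + 30)*(-6))*(-21) = ((200/7)*(-6))*(-21) = -1200/7*(-21) = 3600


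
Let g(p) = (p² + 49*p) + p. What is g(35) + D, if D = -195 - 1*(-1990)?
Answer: 4770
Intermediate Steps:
g(p) = p² + 50*p
D = 1795 (D = -195 + 1990 = 1795)
g(35) + D = 35*(50 + 35) + 1795 = 35*85 + 1795 = 2975 + 1795 = 4770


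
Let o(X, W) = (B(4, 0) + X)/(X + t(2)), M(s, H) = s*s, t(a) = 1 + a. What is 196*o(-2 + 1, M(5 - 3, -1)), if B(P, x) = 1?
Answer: 0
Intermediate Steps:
M(s, H) = s²
o(X, W) = (1 + X)/(3 + X) (o(X, W) = (1 + X)/(X + (1 + 2)) = (1 + X)/(X + 3) = (1 + X)/(3 + X))
196*o(-2 + 1, M(5 - 3, -1)) = 196*((1 + (-2 + 1))/(3 + (-2 + 1))) = 196*((1 - 1)/(3 - 1)) = 196*(0/2) = 196*((½)*0) = 196*0 = 0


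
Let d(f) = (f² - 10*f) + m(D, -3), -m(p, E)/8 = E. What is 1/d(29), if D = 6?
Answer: 1/575 ≈ 0.0017391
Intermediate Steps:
m(p, E) = -8*E
d(f) = 24 + f² - 10*f (d(f) = (f² - 10*f) - 8*(-3) = (f² - 10*f) + 24 = 24 + f² - 10*f)
1/d(29) = 1/(24 + 29² - 10*29) = 1/(24 + 841 - 290) = 1/575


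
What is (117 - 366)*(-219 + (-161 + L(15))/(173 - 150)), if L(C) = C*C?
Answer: 1238277/23 ≈ 53838.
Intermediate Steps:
L(C) = C²
(117 - 366)*(-219 + (-161 + L(15))/(173 - 150)) = (117 - 366)*(-219 + (-161 + 15²)/(173 - 150)) = -249*(-219 + (-161 + 225)/23) = -249*(-219 + 64*(1/23)) = -249*(-219 + 64/23) = -249*(-4973/23) = 1238277/23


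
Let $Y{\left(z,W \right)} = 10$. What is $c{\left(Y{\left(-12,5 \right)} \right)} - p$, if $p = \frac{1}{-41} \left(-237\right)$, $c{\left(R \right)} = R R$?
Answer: $\frac{3863}{41} \approx 94.219$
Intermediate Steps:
$c{\left(R \right)} = R^{2}$
$p = \frac{237}{41}$ ($p = \left(- \frac{1}{41}\right) \left(-237\right) = \frac{237}{41} \approx 5.7805$)
$c{\left(Y{\left(-12,5 \right)} \right)} - p = 10^{2} - \frac{237}{41} = 100 - \frac{237}{41} = \frac{3863}{41}$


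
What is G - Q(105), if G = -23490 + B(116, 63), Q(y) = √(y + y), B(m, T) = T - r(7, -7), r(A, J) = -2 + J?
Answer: -23418 - √210 ≈ -23433.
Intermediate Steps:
B(m, T) = 9 + T (B(m, T) = T - (-2 - 7) = T - 1*(-9) = T + 9 = 9 + T)
Q(y) = √2*√y (Q(y) = √(2*y) = √2*√y)
G = -23418 (G = -23490 + (9 + 63) = -23490 + 72 = -23418)
G - Q(105) = -23418 - √2*√105 = -23418 - √210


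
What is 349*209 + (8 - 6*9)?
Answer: 72895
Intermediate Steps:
349*209 + (8 - 6*9) = 72941 + (8 - 54) = 72941 - 46 = 72895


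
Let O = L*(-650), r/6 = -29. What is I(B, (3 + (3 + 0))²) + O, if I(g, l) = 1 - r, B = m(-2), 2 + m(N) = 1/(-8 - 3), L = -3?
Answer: 2125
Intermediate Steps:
r = -174 (r = 6*(-29) = -174)
m(N) = -23/11 (m(N) = -2 + 1/(-8 - 3) = -2 + 1/(-11) = -2 - 1/11 = -23/11)
O = 1950 (O = -3*(-650) = 1950)
B = -23/11 ≈ -2.0909
I(g, l) = 175 (I(g, l) = 1 - 1*(-174) = 1 + 174 = 175)
I(B, (3 + (3 + 0))²) + O = 175 + 1950 = 2125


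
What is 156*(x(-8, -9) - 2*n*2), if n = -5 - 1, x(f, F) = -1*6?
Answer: 2808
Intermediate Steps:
x(f, F) = -6
n = -6
156*(x(-8, -9) - 2*n*2) = 156*(-6 - 2*(-6)*2) = 156*(-6 + 12*2) = 156*(-6 + 24) = 156*18 = 2808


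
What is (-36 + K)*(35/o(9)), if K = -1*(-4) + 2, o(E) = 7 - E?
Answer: 525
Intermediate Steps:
K = 6 (K = 4 + 2 = 6)
(-36 + K)*(35/o(9)) = (-36 + 6)*(35/(7 - 1*9)) = -1050/(7 - 9) = -1050/(-2) = -1050*(-1)/2 = -30*(-35/2) = 525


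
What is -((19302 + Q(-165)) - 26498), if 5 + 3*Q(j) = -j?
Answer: 21428/3 ≈ 7142.7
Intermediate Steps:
Q(j) = -5/3 - j/3 (Q(j) = -5/3 + (-j)/3 = -5/3 - j/3)
-((19302 + Q(-165)) - 26498) = -((19302 + (-5/3 - 1/3*(-165))) - 26498) = -((19302 + (-5/3 + 55)) - 26498) = -((19302 + 160/3) - 26498) = -(58066/3 - 26498) = -1*(-21428/3) = 21428/3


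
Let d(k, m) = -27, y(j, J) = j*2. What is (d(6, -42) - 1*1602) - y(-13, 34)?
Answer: -1603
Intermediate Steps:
y(j, J) = 2*j
(d(6, -42) - 1*1602) - y(-13, 34) = (-27 - 1*1602) - 2*(-13) = (-27 - 1602) - 1*(-26) = -1629 + 26 = -1603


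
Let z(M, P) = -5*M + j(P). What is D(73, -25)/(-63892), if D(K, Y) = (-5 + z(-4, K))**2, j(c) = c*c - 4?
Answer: -7128900/15973 ≈ -446.31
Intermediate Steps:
j(c) = -4 + c**2 (j(c) = c**2 - 4 = -4 + c**2)
z(M, P) = -4 + P**2 - 5*M (z(M, P) = -5*M + (-4 + P**2) = -4 + P**2 - 5*M)
D(K, Y) = (11 + K**2)**2 (D(K, Y) = (-5 + (-4 + K**2 - 5*(-4)))**2 = (-5 + (-4 + K**2 + 20))**2 = (-5 + (16 + K**2))**2 = (11 + K**2)**2)
D(73, -25)/(-63892) = (11 + 73**2)**2/(-63892) = (11 + 5329)**2*(-1/63892) = 5340**2*(-1/63892) = 28515600*(-1/63892) = -7128900/15973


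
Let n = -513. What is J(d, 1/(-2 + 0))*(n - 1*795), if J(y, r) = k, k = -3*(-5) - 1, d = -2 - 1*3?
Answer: -18312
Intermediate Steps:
d = -5 (d = -2 - 3 = -5)
k = 14 (k = 15 - 1 = 14)
J(y, r) = 14
J(d, 1/(-2 + 0))*(n - 1*795) = 14*(-513 - 1*795) = 14*(-513 - 795) = 14*(-1308) = -18312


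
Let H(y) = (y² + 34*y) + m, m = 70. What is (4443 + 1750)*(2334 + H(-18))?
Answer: 13104388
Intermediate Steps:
H(y) = 70 + y² + 34*y (H(y) = (y² + 34*y) + 70 = 70 + y² + 34*y)
(4443 + 1750)*(2334 + H(-18)) = (4443 + 1750)*(2334 + (70 + (-18)² + 34*(-18))) = 6193*(2334 + (70 + 324 - 612)) = 6193*(2334 - 218) = 6193*2116 = 13104388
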